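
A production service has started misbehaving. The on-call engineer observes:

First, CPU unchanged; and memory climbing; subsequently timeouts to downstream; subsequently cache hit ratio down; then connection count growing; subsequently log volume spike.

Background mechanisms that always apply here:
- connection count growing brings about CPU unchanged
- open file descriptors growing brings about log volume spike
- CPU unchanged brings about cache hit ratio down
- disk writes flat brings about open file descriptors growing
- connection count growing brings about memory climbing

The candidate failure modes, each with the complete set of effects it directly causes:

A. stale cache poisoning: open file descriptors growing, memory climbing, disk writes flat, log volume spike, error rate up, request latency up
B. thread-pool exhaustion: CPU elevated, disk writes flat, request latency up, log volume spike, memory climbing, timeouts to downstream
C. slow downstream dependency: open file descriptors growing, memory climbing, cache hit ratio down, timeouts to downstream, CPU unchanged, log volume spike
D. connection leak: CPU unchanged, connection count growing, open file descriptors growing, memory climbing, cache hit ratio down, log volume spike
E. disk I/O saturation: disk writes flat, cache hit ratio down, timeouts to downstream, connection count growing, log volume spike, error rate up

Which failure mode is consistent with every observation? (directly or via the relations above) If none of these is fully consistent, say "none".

Testing each hypothesis:
(A) stale cache poisoning — does not account for CPU unchanged, timeouts to downstream, cache hit ratio down, connection count growing
(B) thread-pool exhaustion — fails on CPU unchanged, cache hit ratio down, connection count growing (predicts CPU elevated, not CPU unchanged)
(C) slow downstream dependency — does not account for connection count growing
(D) connection leak — does not account for timeouts to downstream
(E) disk I/O saturation — accounts for every observation (CPU unchanged via connection count growing → CPU unchanged)
(E) is the only candidate with no mismatches.

E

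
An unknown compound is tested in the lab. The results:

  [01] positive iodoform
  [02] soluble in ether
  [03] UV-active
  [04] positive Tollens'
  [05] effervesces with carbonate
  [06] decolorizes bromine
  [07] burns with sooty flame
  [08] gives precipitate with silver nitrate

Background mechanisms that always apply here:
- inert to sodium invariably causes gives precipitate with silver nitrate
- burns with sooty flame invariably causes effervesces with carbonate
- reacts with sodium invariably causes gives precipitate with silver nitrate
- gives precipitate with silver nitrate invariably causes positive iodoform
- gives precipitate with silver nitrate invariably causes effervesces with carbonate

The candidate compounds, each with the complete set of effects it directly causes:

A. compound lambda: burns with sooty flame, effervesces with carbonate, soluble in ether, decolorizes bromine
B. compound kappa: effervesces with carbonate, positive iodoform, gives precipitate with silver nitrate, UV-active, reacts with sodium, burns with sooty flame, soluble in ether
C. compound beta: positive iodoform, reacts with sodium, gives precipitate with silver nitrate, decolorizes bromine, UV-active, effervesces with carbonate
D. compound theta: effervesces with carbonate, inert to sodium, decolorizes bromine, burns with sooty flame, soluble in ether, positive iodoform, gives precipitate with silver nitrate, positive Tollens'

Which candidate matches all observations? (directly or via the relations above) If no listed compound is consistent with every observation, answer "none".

none

For each candidate, compare predicted effects to what was observed:
(A) compound lambda — does not account for positive iodoform, UV-active, positive Tollens', gives precipitate with silver nitrate
(B) compound kappa — does not account for positive Tollens', decolorizes bromine
(C) compound beta — positive iodoform yes; soluble in ether NO; UV-active yes; positive Tollens' NO; effervesces with carbonate yes; decolorizes bromine yes; burns with sooty flame NO; gives precipitate with silver nitrate yes
(D) compound theta — does not account for UV-active
No candidate is consistent with all observations.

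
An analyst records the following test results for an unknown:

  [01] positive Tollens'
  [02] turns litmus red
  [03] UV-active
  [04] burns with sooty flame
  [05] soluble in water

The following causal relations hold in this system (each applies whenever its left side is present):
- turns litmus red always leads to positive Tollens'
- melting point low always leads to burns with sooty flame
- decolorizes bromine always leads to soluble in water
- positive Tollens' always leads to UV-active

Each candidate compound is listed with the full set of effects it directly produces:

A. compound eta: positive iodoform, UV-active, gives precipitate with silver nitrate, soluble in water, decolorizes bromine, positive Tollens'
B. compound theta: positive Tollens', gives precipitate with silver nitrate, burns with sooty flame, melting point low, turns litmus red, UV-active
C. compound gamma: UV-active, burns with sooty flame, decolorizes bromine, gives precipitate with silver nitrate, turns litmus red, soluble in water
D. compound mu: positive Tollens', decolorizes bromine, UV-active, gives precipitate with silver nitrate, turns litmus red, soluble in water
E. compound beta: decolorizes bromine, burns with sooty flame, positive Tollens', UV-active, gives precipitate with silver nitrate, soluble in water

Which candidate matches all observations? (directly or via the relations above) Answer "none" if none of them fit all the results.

C

Testing each hypothesis:
(A) compound eta — positive Tollens' yes; turns litmus red NO; UV-active yes; burns with sooty flame NO; soluble in water yes
(B) compound theta — does not account for soluble in water
(C) compound gamma — positive Tollens' yes (by turns litmus red → positive Tollens'); turns litmus red yes; UV-active yes; burns with sooty flame yes; soluble in water yes
(D) compound mu — does not account for burns with sooty flame
(E) compound beta — does not account for turns litmus red
Only (C) is consistent with every observation.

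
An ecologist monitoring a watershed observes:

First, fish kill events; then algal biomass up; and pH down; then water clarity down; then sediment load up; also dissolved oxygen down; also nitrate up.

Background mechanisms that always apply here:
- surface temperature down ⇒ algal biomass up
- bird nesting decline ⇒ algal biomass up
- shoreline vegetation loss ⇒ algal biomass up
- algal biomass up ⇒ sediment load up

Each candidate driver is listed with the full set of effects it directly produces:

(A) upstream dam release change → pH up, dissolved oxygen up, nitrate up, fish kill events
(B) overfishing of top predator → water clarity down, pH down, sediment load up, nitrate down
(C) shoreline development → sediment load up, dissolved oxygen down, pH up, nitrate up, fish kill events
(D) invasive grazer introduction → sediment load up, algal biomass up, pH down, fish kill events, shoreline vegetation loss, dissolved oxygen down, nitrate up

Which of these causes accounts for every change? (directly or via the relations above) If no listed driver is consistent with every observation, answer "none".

none

Checking each candidate against the observations:
(A) upstream dam release change — fish kill events yes; algal biomass up NO; pH down NO; water clarity down NO; sediment load up NO; dissolved oxygen down NO; nitrate up yes
(B) overfishing of top predator — fails on fish kill events, algal biomass up, dissolved oxygen down, nitrate up (predicts nitrate down, not nitrate up)
(C) shoreline development — fish kill events yes; algal biomass up NO; pH down NO; water clarity down NO; sediment load up yes; dissolved oxygen down yes; nitrate up yes
(D) invasive grazer introduction — does not account for water clarity down
Every candidate fails on at least one observation.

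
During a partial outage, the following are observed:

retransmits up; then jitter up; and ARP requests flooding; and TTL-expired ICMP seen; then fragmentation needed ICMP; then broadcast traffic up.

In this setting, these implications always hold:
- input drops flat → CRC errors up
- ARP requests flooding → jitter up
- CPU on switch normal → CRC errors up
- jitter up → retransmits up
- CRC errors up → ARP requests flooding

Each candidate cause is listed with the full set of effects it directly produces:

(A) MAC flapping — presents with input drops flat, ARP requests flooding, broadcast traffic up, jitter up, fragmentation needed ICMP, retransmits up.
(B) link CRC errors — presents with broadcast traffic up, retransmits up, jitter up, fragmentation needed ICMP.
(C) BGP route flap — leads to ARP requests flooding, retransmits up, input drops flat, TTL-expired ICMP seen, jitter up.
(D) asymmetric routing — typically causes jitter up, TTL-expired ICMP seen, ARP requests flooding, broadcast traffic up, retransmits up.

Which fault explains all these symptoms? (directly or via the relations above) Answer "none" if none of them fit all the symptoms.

none

Checking each candidate against the observations:
(A) MAC flapping — does not account for TTL-expired ICMP seen
(B) link CRC errors — retransmits up ✓; jitter up ✓; ARP requests flooding ✗; TTL-expired ICMP seen ✗; fragmentation needed ICMP ✓; broadcast traffic up ✓
(C) BGP route flap — retransmits up ✓; jitter up ✓; ARP requests flooding ✓; TTL-expired ICMP seen ✓; fragmentation needed ICMP ✗; broadcast traffic up ✗
(D) asymmetric routing — retransmits up ✓; jitter up ✓; ARP requests flooding ✓; TTL-expired ICMP seen ✓; fragmentation needed ICMP ✗; broadcast traffic up ✓
No candidate is consistent with all observations.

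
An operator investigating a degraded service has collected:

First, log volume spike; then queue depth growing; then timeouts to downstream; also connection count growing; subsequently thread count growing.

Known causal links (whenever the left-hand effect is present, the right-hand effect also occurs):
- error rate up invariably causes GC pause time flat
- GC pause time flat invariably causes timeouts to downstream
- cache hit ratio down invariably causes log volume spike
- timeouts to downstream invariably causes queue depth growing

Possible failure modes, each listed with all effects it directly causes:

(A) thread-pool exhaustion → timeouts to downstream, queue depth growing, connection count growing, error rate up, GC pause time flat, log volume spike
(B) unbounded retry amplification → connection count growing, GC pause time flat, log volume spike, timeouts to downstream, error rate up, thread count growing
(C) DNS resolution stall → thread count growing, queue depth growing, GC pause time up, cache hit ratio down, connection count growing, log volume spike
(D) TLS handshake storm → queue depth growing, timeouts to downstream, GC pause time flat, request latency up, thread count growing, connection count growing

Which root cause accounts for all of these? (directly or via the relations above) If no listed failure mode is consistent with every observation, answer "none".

For each candidate, compare predicted effects to what was observed:
(A) thread-pool exhaustion — does not account for thread count growing
(B) unbounded retry amplification — log volume spike +; queue depth growing + (via timeouts to downstream → queue depth growing); timeouts to downstream +; connection count growing +; thread count growing +
(C) DNS resolution stall — does not account for timeouts to downstream
(D) TLS handshake storm — log volume spike -; queue depth growing +; timeouts to downstream +; connection count growing +; thread count growing +
Only (B) is consistent with every observation.

B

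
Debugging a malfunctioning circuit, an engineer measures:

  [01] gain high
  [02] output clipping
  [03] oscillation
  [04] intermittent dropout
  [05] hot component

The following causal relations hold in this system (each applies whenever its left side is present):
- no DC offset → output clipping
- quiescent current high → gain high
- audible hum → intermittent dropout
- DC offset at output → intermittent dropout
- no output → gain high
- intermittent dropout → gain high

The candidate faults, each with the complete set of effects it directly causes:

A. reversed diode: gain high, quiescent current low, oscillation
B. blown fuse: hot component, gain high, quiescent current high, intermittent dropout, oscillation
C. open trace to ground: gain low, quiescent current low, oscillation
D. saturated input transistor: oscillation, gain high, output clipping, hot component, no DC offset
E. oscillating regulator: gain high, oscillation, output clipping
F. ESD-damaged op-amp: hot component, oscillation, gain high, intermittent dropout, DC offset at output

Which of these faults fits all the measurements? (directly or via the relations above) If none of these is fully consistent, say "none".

none

Per-candidate check:
(A) reversed diode — does not account for output clipping, intermittent dropout, hot component
(B) blown fuse — gain high ✓; output clipping ✗; oscillation ✓; intermittent dropout ✓; hot component ✓
(C) open trace to ground — gain high ✗; output clipping ✗; oscillation ✓; intermittent dropout ✗; hot component ✗
(D) saturated input transistor — does not account for intermittent dropout
(E) oscillating regulator — gain high ✓; output clipping ✓; oscillation ✓; intermittent dropout ✗; hot component ✗
(F) ESD-damaged op-amp — gain high ✓; output clipping ✗; oscillation ✓; intermittent dropout ✓; hot component ✓
None of the listed candidates fits everything.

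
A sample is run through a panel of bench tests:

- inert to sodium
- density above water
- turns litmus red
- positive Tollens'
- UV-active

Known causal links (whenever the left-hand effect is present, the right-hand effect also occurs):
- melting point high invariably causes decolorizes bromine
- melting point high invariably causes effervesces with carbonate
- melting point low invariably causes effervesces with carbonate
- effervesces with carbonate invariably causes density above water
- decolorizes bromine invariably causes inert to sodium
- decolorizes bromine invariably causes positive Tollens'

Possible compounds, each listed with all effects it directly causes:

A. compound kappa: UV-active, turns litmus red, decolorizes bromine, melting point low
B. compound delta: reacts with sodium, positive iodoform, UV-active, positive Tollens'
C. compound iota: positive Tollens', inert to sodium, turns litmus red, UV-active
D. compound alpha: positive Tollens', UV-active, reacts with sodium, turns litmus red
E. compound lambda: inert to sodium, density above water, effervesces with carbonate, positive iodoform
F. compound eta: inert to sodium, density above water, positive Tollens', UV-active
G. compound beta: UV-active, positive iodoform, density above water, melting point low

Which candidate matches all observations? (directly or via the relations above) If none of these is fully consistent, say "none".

Testing each hypothesis:
(A) compound kappa — inert to sodium + (by decolorizes bromine → inert to sodium); density above water + (by melting point low → effervesces with carbonate → density above water); turns litmus red +; positive Tollens' + (by decolorizes bromine → positive Tollens'); UV-active +
(B) compound delta — inert to sodium -; density above water -; turns litmus red -; positive Tollens' +; UV-active +
(C) compound iota — inert to sodium +; density above water -; turns litmus red +; positive Tollens' +; UV-active +
(D) compound alpha — inert to sodium -; density above water -; turns litmus red +; positive Tollens' +; UV-active +
(E) compound lambda — inert to sodium +; density above water +; turns litmus red -; positive Tollens' -; UV-active -
(F) compound eta — inert to sodium +; density above water +; turns litmus red -; positive Tollens' +; UV-active +
(G) compound beta — does not account for inert to sodium, turns litmus red, positive Tollens'
Only (A) is consistent with every observation.

A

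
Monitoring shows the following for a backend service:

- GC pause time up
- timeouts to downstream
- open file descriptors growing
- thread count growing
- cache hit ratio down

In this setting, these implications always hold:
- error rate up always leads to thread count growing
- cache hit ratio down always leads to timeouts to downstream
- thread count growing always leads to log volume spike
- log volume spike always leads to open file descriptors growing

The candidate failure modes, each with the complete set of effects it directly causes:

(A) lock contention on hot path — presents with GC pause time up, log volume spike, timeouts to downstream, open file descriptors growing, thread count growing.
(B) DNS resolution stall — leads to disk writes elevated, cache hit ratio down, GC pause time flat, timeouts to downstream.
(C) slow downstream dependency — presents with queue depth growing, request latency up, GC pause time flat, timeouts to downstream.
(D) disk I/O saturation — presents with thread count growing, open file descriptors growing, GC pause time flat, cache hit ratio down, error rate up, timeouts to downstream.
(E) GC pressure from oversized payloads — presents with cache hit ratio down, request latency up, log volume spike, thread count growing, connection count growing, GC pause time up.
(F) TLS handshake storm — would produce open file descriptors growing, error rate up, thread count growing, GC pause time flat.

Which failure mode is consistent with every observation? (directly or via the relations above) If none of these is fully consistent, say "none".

Testing each hypothesis:
(A) lock contention on hot path — GC pause time up match; timeouts to downstream match; open file descriptors growing match; thread count growing match; cache hit ratio down miss
(B) DNS resolution stall — fails on GC pause time up, open file descriptors growing, thread count growing (predicts GC pause time flat, not GC pause time up)
(C) slow downstream dependency — GC pause time up miss; timeouts to downstream match; open file descriptors growing miss; thread count growing miss; cache hit ratio down miss
(D) disk I/O saturation — fails on GC pause time up (predicts GC pause time flat, not GC pause time up)
(E) GC pressure from oversized payloads — GC pause time up match; timeouts to downstream match (by cache hit ratio down → timeouts to downstream); open file descriptors growing match (by log volume spike → open file descriptors growing); thread count growing match; cache hit ratio down match
(F) TLS handshake storm — GC pause time up miss; timeouts to downstream miss; open file descriptors growing match; thread count growing match; cache hit ratio down miss
(E) alone accounts for all the evidence.

E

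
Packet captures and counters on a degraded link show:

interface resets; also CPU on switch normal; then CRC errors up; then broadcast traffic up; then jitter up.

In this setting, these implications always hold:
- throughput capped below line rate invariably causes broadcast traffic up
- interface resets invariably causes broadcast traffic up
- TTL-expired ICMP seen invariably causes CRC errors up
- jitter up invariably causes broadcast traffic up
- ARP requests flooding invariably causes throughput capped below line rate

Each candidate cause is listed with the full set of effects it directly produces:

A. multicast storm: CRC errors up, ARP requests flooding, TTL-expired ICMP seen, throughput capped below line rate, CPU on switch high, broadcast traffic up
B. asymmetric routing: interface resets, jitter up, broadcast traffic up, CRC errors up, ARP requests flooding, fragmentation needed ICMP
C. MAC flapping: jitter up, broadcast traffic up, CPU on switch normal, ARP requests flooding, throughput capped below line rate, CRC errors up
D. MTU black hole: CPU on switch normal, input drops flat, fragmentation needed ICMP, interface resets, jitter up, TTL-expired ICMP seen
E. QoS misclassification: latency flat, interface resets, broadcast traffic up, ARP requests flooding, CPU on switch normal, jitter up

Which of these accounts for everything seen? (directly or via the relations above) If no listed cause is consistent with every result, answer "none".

D

Checking each candidate against the observations:
(A) multicast storm — fails on interface resets, CPU on switch normal, jitter up (predicts CPU on switch high, not CPU on switch normal)
(B) asymmetric routing — interface resets ✓; CPU on switch normal ✗; CRC errors up ✓; broadcast traffic up ✓; jitter up ✓
(C) MAC flapping — does not account for interface resets
(D) MTU black hole — accounts for every observation (CRC errors up via TTL-expired ICMP seen → CRC errors up)
(E) QoS misclassification — interface resets ✓; CPU on switch normal ✓; CRC errors up ✗; broadcast traffic up ✓; jitter up ✓
(D) alone accounts for all the evidence.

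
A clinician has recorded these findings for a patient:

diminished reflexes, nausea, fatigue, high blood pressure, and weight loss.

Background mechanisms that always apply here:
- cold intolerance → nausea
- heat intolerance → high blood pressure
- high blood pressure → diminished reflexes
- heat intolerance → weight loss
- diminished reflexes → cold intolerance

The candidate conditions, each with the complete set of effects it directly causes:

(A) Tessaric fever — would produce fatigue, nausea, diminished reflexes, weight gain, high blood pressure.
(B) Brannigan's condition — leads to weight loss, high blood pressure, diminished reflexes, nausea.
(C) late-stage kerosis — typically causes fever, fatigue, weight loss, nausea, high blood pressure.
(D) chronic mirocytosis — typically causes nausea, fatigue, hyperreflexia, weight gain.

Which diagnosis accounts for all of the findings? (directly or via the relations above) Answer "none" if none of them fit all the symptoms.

Per-candidate check:
(A) Tessaric fever — diminished reflexes match; nausea match; fatigue match; high blood pressure match; weight loss miss
(B) Brannigan's condition — does not account for fatigue
(C) late-stage kerosis — diminished reflexes match (via high blood pressure → diminished reflexes); nausea match; fatigue match; high blood pressure match; weight loss match
(D) chronic mirocytosis — diminished reflexes miss; nausea match; fatigue match; high blood pressure miss; weight loss miss
Only (C) is consistent with every observation.

C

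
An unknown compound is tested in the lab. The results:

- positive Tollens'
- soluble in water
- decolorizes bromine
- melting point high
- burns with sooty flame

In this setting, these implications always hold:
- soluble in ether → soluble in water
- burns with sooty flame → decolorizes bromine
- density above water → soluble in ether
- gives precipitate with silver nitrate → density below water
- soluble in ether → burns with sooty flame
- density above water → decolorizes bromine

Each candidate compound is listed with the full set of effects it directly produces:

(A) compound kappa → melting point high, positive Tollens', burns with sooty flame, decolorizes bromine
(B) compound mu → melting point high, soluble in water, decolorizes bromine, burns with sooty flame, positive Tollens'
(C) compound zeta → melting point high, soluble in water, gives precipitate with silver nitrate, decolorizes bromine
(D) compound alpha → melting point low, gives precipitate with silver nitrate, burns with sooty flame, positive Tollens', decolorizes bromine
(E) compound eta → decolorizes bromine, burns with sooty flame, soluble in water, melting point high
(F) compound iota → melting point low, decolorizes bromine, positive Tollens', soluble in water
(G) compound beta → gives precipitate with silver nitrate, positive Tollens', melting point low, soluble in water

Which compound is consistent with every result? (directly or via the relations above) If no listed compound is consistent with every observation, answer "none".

B

Testing each hypothesis:
(A) compound kappa — positive Tollens' match; soluble in water miss; decolorizes bromine match; melting point high match; burns with sooty flame match
(B) compound mu — accounts for every observation
(C) compound zeta — positive Tollens' miss; soluble in water match; decolorizes bromine match; melting point high match; burns with sooty flame miss
(D) compound alpha — positive Tollens' match; soluble in water miss; decolorizes bromine match; melting point high miss; burns with sooty flame match
(E) compound eta — does not account for positive Tollens'
(F) compound iota — positive Tollens' match; soluble in water match; decolorizes bromine match; melting point high miss; burns with sooty flame miss
(G) compound beta — fails on decolorizes bromine, melting point high, burns with sooty flame (predicts melting point low, not melting point high)
(B) is the only candidate with no mismatches.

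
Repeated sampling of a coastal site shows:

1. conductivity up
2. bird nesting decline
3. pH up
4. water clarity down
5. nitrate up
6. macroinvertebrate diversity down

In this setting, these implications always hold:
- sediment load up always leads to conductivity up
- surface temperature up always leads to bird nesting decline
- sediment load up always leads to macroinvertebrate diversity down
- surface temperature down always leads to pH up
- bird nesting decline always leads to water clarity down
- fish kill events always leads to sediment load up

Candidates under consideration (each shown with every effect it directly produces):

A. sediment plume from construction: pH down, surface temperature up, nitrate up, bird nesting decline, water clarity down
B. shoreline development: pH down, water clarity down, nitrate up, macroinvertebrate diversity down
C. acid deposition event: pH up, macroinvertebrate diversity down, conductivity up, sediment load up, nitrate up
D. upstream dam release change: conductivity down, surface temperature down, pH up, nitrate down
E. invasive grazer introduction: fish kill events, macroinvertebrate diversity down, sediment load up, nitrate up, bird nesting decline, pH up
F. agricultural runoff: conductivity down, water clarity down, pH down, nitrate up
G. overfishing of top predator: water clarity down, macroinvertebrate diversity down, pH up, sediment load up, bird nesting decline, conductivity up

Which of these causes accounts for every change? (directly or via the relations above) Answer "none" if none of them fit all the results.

Per-candidate check:
(A) sediment plume from construction — fails on conductivity up, pH up, macroinvertebrate diversity down (predicts pH down, not pH up)
(B) shoreline development — conductivity up miss; bird nesting decline miss; pH up miss; water clarity down match; nitrate up match; macroinvertebrate diversity down match
(C) acid deposition event — conductivity up match; bird nesting decline miss; pH up match; water clarity down miss; nitrate up match; macroinvertebrate diversity down match
(D) upstream dam release change — conductivity up miss; bird nesting decline miss; pH up match; water clarity down miss; nitrate up miss; macroinvertebrate diversity down miss
(E) invasive grazer introduction — conductivity up match (via sediment load up → conductivity up); bird nesting decline match; pH up match; water clarity down match (via bird nesting decline → water clarity down); nitrate up match; macroinvertebrate diversity down match
(F) agricultural runoff — conductivity up miss; bird nesting decline miss; pH up miss; water clarity down match; nitrate up match; macroinvertebrate diversity down miss
(G) overfishing of top predator — conductivity up match; bird nesting decline match; pH up match; water clarity down match; nitrate up miss; macroinvertebrate diversity down match
(E) is the only candidate with no mismatches.

E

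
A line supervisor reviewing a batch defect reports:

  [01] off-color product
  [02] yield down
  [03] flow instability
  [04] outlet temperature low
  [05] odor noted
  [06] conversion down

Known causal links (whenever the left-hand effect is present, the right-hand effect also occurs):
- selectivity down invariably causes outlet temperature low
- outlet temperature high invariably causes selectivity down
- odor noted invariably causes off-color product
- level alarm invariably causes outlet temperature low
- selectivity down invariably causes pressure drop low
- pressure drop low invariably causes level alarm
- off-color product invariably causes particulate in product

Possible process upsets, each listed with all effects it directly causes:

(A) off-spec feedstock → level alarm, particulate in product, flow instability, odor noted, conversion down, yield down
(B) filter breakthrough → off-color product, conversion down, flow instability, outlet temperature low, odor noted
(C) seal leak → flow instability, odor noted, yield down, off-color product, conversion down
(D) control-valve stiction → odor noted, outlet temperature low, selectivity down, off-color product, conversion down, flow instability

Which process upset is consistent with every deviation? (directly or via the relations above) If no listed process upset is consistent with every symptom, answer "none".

Checking each candidate against the observations:
(A) off-spec feedstock — off-color product yes (through odor noted → off-color product); yield down yes; flow instability yes; outlet temperature low yes (through level alarm → outlet temperature low); odor noted yes; conversion down yes
(B) filter breakthrough — off-color product yes; yield down NO; flow instability yes; outlet temperature low yes; odor noted yes; conversion down yes
(C) seal leak — off-color product yes; yield down yes; flow instability yes; outlet temperature low NO; odor noted yes; conversion down yes
(D) control-valve stiction — off-color product yes; yield down NO; flow instability yes; outlet temperature low yes; odor noted yes; conversion down yes
(A) alone accounts for all the evidence.

A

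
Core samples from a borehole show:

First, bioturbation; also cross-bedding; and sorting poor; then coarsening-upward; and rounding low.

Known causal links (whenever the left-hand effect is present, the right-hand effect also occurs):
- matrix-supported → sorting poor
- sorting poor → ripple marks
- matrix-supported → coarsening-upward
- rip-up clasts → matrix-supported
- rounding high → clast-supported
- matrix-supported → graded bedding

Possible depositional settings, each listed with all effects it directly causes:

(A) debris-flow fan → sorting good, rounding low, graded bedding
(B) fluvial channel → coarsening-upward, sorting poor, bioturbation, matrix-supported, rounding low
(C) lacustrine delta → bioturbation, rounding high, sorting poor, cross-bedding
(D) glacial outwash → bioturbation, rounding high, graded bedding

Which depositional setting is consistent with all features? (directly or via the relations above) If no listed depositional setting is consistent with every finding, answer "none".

none

Testing each hypothesis:
(A) debris-flow fan — fails on bioturbation, cross-bedding, sorting poor, coarsening-upward (predicts sorting good, not sorting poor)
(B) fluvial channel — bioturbation +; cross-bedding -; sorting poor +; coarsening-upward +; rounding low +
(C) lacustrine delta — bioturbation +; cross-bedding +; sorting poor +; coarsening-upward -; rounding low -
(D) glacial outwash — bioturbation +; cross-bedding -; sorting poor -; coarsening-upward -; rounding low -
None of the listed candidates fits everything.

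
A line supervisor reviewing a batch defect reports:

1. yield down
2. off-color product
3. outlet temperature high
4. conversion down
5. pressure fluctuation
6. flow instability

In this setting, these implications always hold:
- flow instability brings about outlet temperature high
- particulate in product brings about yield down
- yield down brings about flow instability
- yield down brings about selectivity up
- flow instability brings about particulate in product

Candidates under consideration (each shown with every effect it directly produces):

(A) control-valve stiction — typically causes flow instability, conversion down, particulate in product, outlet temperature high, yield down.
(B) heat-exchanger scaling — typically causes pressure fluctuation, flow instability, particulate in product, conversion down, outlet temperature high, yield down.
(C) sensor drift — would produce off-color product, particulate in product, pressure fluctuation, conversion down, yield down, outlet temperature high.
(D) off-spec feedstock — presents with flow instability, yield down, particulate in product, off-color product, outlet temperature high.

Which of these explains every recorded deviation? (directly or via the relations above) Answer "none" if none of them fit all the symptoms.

Checking each candidate against the observations:
(A) control-valve stiction — yield down +; off-color product -; outlet temperature high +; conversion down +; pressure fluctuation -; flow instability +
(B) heat-exchanger scaling — yield down +; off-color product -; outlet temperature high +; conversion down +; pressure fluctuation +; flow instability +
(C) sensor drift — accounts for every observation (flow instability by yield down → flow instability)
(D) off-spec feedstock — yield down +; off-color product +; outlet temperature high +; conversion down -; pressure fluctuation -; flow instability +
Only (C) is consistent with every observation.

C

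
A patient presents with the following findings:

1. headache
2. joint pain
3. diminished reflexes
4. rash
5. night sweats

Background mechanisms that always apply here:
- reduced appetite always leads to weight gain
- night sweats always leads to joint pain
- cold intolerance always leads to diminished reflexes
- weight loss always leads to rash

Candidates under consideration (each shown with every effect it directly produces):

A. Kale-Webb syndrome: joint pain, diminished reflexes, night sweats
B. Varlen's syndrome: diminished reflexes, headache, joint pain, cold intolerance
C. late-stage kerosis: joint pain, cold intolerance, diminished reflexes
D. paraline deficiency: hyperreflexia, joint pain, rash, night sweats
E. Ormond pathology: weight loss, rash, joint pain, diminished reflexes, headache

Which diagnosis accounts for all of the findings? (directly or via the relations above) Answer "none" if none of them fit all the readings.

Checking each candidate against the observations:
(A) Kale-Webb syndrome — does not account for headache, rash
(B) Varlen's syndrome — headache ✓; joint pain ✓; diminished reflexes ✓; rash ✗; night sweats ✗
(C) late-stage kerosis — headache ✗; joint pain ✓; diminished reflexes ✓; rash ✗; night sweats ✗
(D) paraline deficiency — fails on headache, diminished reflexes (predicts hyperreflexia, not diminished reflexes)
(E) Ormond pathology — headache ✓; joint pain ✓; diminished reflexes ✓; rash ✓; night sweats ✗
None of the listed candidates fits everything.

none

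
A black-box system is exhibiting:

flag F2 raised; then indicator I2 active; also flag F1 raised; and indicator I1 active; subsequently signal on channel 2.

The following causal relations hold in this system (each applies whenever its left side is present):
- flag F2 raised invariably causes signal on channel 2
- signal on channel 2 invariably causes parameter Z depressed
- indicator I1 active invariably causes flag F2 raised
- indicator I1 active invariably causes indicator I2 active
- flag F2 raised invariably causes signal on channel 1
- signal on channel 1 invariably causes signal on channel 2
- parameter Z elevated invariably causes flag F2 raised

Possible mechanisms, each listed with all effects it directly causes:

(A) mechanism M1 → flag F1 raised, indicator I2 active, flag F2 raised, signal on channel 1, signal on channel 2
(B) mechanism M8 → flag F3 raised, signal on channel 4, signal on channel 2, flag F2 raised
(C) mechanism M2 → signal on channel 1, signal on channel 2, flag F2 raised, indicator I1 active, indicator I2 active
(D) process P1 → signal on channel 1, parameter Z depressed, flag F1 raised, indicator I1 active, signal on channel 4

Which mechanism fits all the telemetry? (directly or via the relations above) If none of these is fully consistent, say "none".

For each candidate, compare predicted effects to what was observed:
(A) mechanism M1 — does not account for indicator I1 active
(B) mechanism M8 — does not account for indicator I2 active, flag F1 raised, indicator I1 active
(C) mechanism M2 — flag F2 raised match; indicator I2 active match; flag F1 raised miss; indicator I1 active match; signal on channel 2 match
(D) process P1 — flag F2 raised match (through indicator I1 active → flag F2 raised); indicator I2 active match (through indicator I1 active → indicator I2 active); flag F1 raised match; indicator I1 active match; signal on channel 2 match (through signal on channel 1 → signal on channel 2)
(D) alone accounts for all the evidence.

D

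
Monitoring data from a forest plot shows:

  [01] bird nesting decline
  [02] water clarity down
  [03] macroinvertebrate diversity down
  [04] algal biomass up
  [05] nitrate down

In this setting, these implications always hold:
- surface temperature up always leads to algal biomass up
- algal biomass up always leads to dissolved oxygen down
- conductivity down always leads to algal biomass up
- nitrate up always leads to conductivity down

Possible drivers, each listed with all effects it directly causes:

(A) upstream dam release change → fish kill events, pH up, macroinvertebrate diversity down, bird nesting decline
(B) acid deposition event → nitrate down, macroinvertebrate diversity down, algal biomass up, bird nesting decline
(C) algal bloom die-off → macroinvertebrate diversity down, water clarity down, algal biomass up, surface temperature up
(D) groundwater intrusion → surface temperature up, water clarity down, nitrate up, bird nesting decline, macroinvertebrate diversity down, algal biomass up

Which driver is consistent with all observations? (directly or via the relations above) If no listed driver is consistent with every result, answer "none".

Per-candidate check:
(A) upstream dam release change — does not account for water clarity down, algal biomass up, nitrate down
(B) acid deposition event — bird nesting decline yes; water clarity down NO; macroinvertebrate diversity down yes; algal biomass up yes; nitrate down yes
(C) algal bloom die-off — bird nesting decline NO; water clarity down yes; macroinvertebrate diversity down yes; algal biomass up yes; nitrate down NO
(D) groundwater intrusion — fails on nitrate down (predicts nitrate up, not nitrate down)
No candidate is consistent with all observations.

none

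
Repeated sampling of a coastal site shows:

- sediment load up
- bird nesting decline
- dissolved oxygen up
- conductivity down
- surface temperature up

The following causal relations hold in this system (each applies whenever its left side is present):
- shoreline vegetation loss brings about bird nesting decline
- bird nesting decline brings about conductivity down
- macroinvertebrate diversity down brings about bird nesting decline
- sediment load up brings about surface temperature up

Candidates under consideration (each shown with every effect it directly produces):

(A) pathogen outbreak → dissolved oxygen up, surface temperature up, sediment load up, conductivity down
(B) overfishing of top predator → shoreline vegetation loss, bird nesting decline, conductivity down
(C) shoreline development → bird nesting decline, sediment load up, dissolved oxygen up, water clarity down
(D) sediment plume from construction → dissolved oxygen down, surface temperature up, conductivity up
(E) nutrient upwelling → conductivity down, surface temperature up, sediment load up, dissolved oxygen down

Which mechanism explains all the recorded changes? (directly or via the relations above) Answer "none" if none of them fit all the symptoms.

C

For each candidate, compare predicted effects to what was observed:
(A) pathogen outbreak — sediment load up ✓; bird nesting decline ✗; dissolved oxygen up ✓; conductivity down ✓; surface temperature up ✓
(B) overfishing of top predator — sediment load up ✗; bird nesting decline ✓; dissolved oxygen up ✗; conductivity down ✓; surface temperature up ✗
(C) shoreline development — sediment load up ✓; bird nesting decline ✓; dissolved oxygen up ✓; conductivity down ✓ (by bird nesting decline → conductivity down); surface temperature up ✓ (by sediment load up → surface temperature up)
(D) sediment plume from construction — sediment load up ✗; bird nesting decline ✗; dissolved oxygen up ✗; conductivity down ✗; surface temperature up ✓
(E) nutrient upwelling — sediment load up ✓; bird nesting decline ✗; dissolved oxygen up ✗; conductivity down ✓; surface temperature up ✓
(C) alone accounts for all the evidence.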